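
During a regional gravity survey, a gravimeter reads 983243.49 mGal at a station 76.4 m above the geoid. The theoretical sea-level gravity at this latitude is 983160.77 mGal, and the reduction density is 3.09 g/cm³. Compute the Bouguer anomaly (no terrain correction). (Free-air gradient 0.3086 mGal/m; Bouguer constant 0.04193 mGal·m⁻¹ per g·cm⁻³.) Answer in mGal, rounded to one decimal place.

96.4

Free-air correction = 0.3086 × 76.4 = 23.58 mGal
Free-air anomaly = 983243.49 − 983160.77 + (23.58) = 106.30 mGal
Bouguer slab correction = 0.04193 × 3.09 × 76.4 = 9.90 mGal
Simple Bouguer anomaly = 106.30 − (9.90) = 96.40 mGal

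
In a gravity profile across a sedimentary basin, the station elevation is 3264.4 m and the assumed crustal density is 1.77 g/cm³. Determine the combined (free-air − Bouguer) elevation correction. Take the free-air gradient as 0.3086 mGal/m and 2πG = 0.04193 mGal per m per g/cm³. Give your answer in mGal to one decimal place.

765.1

Combined gradient = 0.3086 − 0.04193 × 1.77 = 0.2343839 mGal/m
Combined elevation correction = 0.2343839 × 3264.4 = 765.1 mGal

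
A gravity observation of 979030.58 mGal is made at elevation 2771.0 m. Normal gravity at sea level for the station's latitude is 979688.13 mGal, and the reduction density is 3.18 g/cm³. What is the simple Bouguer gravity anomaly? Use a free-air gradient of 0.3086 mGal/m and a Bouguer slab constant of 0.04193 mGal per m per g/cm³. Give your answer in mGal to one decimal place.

-171.9

Free-air correction = 0.3086 × 2771.0 = 855.13 mGal
Free-air anomaly = 979030.58 − 979688.13 + (855.13) = 197.58 mGal
Bouguer slab correction = 0.04193 × 3.18 × 2771.0 = 369.48 mGal
Simple Bouguer anomaly = 197.58 − (369.48) = -171.90 mGal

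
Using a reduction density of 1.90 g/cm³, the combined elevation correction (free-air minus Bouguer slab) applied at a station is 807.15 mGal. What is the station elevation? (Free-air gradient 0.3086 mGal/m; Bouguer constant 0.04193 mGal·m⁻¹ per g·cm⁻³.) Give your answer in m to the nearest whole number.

3526

Combined gradient = 0.3086 − 0.04193 × 1.90 = 0.2289330 mGal/m
h = 807.15 / 0.2289330 = 3525.70 m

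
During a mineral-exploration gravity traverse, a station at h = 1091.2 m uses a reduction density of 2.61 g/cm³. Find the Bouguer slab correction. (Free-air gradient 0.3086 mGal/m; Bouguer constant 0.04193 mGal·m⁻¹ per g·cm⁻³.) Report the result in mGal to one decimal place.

119.4

Bouguer slab correction = 0.04193 × 2.61 × 1091.2 = 119.4 mGal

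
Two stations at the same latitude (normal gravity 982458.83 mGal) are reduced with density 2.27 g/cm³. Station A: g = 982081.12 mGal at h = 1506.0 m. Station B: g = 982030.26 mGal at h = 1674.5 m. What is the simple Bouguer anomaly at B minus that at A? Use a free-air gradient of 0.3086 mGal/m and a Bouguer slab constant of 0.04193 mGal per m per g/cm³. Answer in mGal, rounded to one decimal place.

-14.9

Δg_SB(A) = 982081.12 − 982458.83 + 0.3086×1506.0 − 0.04193×2.27×1506.0 = -56.30 mGal
Δg_SB(B) = 982030.26 − 982458.83 + 0.3086×1674.5 − 0.04193×2.27×1674.5 = -71.20 mGal
Difference = -71.20 − (-56.30) = -14.90 mGal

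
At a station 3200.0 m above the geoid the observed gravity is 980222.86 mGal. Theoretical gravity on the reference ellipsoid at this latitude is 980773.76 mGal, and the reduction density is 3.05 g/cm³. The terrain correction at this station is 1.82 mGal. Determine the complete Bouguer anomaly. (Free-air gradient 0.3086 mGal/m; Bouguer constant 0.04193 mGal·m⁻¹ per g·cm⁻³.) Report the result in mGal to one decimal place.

29.2

Free-air correction = 0.3086 × 3200.0 = 987.52 mGal
Free-air anomaly = 980222.86 − 980773.76 + (987.52) = 436.62 mGal
Bouguer slab correction = 0.04193 × 3.05 × 3200.0 = 409.24 mGal
Simple Bouguer anomaly = 436.62 − (409.24) = 27.38 mGal
Complete Bouguer anomaly = 27.38 + 1.82 = 29.20 mGal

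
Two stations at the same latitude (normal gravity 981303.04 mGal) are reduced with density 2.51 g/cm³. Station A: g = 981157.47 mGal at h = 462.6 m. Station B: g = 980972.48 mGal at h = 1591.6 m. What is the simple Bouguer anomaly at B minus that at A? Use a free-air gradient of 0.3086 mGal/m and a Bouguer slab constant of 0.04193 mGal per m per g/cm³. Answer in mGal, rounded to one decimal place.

Δg_SB(A) = 981157.47 − 981303.04 + 0.3086×462.6 − 0.04193×2.51×462.6 = -51.50 mGal
Δg_SB(B) = 980972.48 − 981303.04 + 0.3086×1591.6 − 0.04193×2.51×1591.6 = -6.90 mGal
Difference = -6.90 − (-51.50) = 44.60 mGal

44.6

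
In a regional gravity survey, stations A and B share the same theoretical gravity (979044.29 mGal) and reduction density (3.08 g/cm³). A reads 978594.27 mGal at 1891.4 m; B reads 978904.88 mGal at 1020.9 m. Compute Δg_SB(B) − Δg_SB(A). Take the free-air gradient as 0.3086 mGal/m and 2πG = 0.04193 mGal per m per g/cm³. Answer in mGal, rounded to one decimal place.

Δg_SB(A) = 978594.27 − 979044.29 + 0.3086×1891.4 − 0.04193×3.08×1891.4 = -110.60 mGal
Δg_SB(B) = 978904.88 − 979044.29 + 0.3086×1020.9 − 0.04193×3.08×1020.9 = 43.80 mGal
Difference = 43.80 − (-110.60) = 154.40 mGal

154.4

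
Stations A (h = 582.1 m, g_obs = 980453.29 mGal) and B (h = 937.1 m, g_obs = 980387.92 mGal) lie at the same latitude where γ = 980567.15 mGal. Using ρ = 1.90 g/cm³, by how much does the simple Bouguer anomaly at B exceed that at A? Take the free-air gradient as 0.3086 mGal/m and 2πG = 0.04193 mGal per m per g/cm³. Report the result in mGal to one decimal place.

15.9

Δg_SB(A) = 980453.29 − 980567.15 + 0.3086×582.1 − 0.04193×1.90×582.1 = 19.40 mGal
Δg_SB(B) = 980387.92 − 980567.15 + 0.3086×937.1 − 0.04193×1.90×937.1 = 35.30 mGal
Difference = 35.30 − (19.40) = 15.90 mGal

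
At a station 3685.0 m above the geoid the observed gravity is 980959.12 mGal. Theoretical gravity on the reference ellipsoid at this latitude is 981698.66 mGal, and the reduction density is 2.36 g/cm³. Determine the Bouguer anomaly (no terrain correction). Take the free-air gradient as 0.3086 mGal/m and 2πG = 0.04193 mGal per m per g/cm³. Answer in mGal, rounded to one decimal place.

Free-air correction = 0.3086 × 3685.0 = 1137.19 mGal
Free-air anomaly = 980959.12 − 981698.66 + (1137.19) = 397.65 mGal
Bouguer slab correction = 0.04193 × 2.36 × 3685.0 = 364.65 mGal
Simple Bouguer anomaly = 397.65 − (364.65) = 33.00 mGal

33.0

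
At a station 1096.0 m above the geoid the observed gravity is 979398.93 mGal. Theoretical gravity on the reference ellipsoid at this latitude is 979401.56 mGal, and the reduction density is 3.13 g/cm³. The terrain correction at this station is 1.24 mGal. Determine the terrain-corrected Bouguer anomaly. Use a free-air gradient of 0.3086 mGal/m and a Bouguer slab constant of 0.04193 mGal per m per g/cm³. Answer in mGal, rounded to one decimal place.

193.0

Free-air correction = 0.3086 × 1096.0 = 338.23 mGal
Free-air anomaly = 979398.93 − 979401.56 + (338.23) = 335.60 mGal
Bouguer slab correction = 0.04193 × 3.13 × 1096.0 = 143.84 mGal
Simple Bouguer anomaly = 335.60 − (143.84) = 191.76 mGal
Complete Bouguer anomaly = 191.76 + 1.24 = 193.00 mGal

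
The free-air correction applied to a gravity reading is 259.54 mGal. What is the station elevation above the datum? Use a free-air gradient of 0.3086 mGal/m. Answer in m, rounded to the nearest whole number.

h = 259.54 / 0.3086 = 841.02 m

841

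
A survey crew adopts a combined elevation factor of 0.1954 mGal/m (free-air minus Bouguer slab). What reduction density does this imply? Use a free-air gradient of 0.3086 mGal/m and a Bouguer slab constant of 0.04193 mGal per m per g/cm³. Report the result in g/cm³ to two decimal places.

2.70

0.1954 = 0.3086 − 0.04193 × ρ
ρ = (0.3086 − 0.1954) / 0.04193 = 2.70 g/cm³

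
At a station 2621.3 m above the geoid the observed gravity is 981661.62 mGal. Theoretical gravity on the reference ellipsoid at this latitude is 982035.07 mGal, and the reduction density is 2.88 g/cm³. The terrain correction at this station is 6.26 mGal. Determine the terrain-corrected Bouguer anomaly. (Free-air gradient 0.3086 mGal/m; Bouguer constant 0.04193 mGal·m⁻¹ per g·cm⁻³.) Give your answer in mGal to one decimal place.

Free-air correction = 0.3086 × 2621.3 = 808.93 mGal
Free-air anomaly = 981661.62 − 982035.07 + (808.93) = 435.48 mGal
Bouguer slab correction = 0.04193 × 2.88 × 2621.3 = 316.54 mGal
Simple Bouguer anomaly = 435.48 − (316.54) = 118.94 mGal
Complete Bouguer anomaly = 118.94 + 6.26 = 125.20 mGal

125.2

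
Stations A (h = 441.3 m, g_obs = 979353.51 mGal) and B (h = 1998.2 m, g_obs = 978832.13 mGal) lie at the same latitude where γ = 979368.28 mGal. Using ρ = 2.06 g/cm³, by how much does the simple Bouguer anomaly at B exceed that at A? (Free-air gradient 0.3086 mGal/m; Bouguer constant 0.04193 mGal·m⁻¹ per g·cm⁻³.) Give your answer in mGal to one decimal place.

Δg_SB(A) = 979353.51 − 979368.28 + 0.3086×441.3 − 0.04193×2.06×441.3 = 83.30 mGal
Δg_SB(B) = 978832.13 − 979368.28 + 0.3086×1998.2 − 0.04193×2.06×1998.2 = -92.10 mGal
Difference = -92.10 − (83.30) = -175.40 mGal

-175.4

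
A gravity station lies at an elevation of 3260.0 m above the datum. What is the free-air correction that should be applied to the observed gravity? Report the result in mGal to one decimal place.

Free-air correction = 0.3086 × 3260.0 = 1006.0 mGal

1006.0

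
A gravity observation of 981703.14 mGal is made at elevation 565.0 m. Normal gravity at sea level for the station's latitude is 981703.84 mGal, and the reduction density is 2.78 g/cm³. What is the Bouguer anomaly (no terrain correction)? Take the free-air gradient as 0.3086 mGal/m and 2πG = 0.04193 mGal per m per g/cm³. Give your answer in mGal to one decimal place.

Free-air correction = 0.3086 × 565.0 = 174.36 mGal
Free-air anomaly = 981703.14 − 981703.84 + (174.36) = 173.66 mGal
Bouguer slab correction = 0.04193 × 2.78 × 565.0 = 65.86 mGal
Simple Bouguer anomaly = 173.66 − (65.86) = 107.80 mGal

107.8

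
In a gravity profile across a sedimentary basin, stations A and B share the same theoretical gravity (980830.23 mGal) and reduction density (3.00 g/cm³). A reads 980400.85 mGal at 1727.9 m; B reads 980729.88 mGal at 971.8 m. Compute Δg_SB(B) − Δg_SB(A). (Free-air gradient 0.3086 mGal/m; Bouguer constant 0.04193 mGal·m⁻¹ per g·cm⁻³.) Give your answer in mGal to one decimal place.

Δg_SB(A) = 980400.85 − 980830.23 + 0.3086×1727.9 − 0.04193×3.00×1727.9 = -113.50 mGal
Δg_SB(B) = 980729.88 − 980830.23 + 0.3086×971.8 − 0.04193×3.00×971.8 = 77.30 mGal
Difference = 77.30 − (-113.50) = 190.80 mGal

190.8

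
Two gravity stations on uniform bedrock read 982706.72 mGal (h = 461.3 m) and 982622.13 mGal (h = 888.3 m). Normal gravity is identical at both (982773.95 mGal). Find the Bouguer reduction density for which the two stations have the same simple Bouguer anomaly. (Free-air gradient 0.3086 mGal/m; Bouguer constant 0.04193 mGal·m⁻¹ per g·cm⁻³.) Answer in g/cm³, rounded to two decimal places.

2.64

Δg_obs = 982622.13 − 982706.72 = -84.59 mGal over Δh = 888.3 − 461.3 = 427.0 m
Equal Bouguer anomalies ⇒ Δg_obs + (0.3086 − 0.04193ρ)·Δh = 0
0.3086 − 0.04193ρ = −Δg_obs/Δh = 0.19810
ρ = (0.3086 − 0.19810) / 0.04193 = 2.64 g/cm³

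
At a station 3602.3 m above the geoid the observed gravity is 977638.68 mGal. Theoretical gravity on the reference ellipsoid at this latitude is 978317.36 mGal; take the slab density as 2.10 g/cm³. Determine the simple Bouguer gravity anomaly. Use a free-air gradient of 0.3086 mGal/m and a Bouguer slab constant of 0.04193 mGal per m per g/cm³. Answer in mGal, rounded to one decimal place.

115.8

Free-air correction = 0.3086 × 3602.3 = 1111.67 mGal
Free-air anomaly = 977638.68 − 978317.36 + (1111.67) = 432.99 mGal
Bouguer slab correction = 0.04193 × 2.10 × 3602.3 = 317.19 mGal
Simple Bouguer anomaly = 432.99 − (317.19) = 115.80 mGal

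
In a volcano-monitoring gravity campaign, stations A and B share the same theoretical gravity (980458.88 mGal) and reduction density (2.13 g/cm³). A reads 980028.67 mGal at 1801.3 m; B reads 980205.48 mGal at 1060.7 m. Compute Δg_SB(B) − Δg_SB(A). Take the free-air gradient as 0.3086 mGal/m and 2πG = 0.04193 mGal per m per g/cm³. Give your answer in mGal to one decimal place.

Δg_SB(A) = 980028.67 − 980458.88 + 0.3086×1801.3 − 0.04193×2.13×1801.3 = -35.20 mGal
Δg_SB(B) = 980205.48 − 980458.88 + 0.3086×1060.7 − 0.04193×2.13×1060.7 = -20.80 mGal
Difference = -20.80 − (-35.20) = 14.40 mGal

14.4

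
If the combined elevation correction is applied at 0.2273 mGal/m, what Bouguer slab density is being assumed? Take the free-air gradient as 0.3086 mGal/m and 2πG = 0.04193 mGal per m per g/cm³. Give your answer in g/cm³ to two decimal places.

0.2273 = 0.3086 − 0.04193 × ρ
ρ = (0.3086 − 0.2273) / 0.04193 = 1.94 g/cm³

1.94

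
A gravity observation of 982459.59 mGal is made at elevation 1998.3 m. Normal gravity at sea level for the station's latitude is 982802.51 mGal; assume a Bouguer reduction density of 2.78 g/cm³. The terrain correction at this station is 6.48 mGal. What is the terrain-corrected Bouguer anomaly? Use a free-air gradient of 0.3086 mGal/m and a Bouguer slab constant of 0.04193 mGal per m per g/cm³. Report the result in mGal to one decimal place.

47.3

Free-air correction = 0.3086 × 1998.3 = 616.68 mGal
Free-air anomaly = 982459.59 − 982802.51 + (616.68) = 273.76 mGal
Bouguer slab correction = 0.04193 × 2.78 × 1998.3 = 232.93 mGal
Simple Bouguer anomaly = 273.76 − (232.93) = 40.83 mGal
Complete Bouguer anomaly = 40.83 + 6.48 = 47.31 mGal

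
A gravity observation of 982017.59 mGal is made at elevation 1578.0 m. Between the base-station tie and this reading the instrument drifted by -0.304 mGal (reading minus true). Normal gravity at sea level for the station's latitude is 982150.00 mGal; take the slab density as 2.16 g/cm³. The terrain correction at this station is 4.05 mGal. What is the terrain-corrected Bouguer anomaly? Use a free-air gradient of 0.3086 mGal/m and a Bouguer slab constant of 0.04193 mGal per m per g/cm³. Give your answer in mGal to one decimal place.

Drift-corrected reading = 982017.59 − (-0.304) = 982017.894 mGal
Free-air correction = 0.3086 × 1578.0 = 486.97 mGal
Free-air anomaly = 982017.894 − 982150.00 + (486.97) = 354.864 mGal
Bouguer slab correction = 0.04193 × 2.16 × 1578.0 = 142.92 mGal
Simple Bouguer anomaly = 354.864 − (142.92) = 211.944 mGal
Complete Bouguer anomaly = 211.944 + 4.05 = 215.994 mGal

216.0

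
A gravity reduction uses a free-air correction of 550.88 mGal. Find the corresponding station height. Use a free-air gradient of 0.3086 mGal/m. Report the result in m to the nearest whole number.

h = 550.88 / 0.3086 = 1785.09 m

1785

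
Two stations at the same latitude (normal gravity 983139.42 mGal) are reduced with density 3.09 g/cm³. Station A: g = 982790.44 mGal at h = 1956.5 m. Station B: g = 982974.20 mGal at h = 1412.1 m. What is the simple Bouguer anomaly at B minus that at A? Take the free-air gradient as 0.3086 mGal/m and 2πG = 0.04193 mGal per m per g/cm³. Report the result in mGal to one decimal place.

86.3

Δg_SB(A) = 982790.44 − 983139.42 + 0.3086×1956.5 − 0.04193×3.09×1956.5 = 1.30 mGal
Δg_SB(B) = 982974.20 − 983139.42 + 0.3086×1412.1 − 0.04193×3.09×1412.1 = 87.60 mGal
Difference = 87.60 − (1.30) = 86.30 mGal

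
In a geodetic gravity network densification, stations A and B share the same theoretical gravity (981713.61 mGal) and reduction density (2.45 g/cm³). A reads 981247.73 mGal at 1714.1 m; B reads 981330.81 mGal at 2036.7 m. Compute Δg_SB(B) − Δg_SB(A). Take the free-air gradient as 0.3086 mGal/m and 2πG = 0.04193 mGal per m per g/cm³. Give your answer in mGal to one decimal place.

Δg_SB(A) = 981247.73 − 981713.61 + 0.3086×1714.1 − 0.04193×2.45×1714.1 = -113.00 mGal
Δg_SB(B) = 981330.81 − 981713.61 + 0.3086×2036.7 − 0.04193×2.45×2036.7 = 36.50 mGal
Difference = 36.50 − (-113.00) = 149.50 mGal

149.5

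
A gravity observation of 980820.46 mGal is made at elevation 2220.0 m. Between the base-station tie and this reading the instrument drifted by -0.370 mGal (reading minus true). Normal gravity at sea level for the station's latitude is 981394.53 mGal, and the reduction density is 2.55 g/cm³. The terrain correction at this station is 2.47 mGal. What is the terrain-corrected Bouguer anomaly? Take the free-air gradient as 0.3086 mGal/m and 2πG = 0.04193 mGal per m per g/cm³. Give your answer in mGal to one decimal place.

-123.5

Drift-corrected reading = 980820.46 − (-0.370) = 980820.830 mGal
Free-air correction = 0.3086 × 2220.0 = 685.09 mGal
Free-air anomaly = 980820.830 − 981394.53 + (685.09) = 111.390 mGal
Bouguer slab correction = 0.04193 × 2.55 × 2220.0 = 237.37 mGal
Simple Bouguer anomaly = 111.390 − (237.37) = -125.980 mGal
Complete Bouguer anomaly = -125.980 + 2.47 = -123.510 mGal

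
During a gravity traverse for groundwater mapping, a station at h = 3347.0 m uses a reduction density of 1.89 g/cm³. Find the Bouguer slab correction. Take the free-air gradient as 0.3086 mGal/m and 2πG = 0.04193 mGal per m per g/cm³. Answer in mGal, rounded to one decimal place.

Bouguer slab correction = 0.04193 × 1.89 × 3347.0 = 265.2 mGal

265.2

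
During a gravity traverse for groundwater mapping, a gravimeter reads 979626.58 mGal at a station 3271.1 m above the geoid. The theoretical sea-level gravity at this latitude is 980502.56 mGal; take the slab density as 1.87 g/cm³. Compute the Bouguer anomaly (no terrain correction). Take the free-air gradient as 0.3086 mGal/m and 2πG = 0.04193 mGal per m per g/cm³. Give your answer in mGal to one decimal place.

-123.0

Free-air correction = 0.3086 × 3271.1 = 1009.46 mGal
Free-air anomaly = 979626.58 − 980502.56 + (1009.46) = 133.48 mGal
Bouguer slab correction = 0.04193 × 1.87 × 3271.1 = 256.48 mGal
Simple Bouguer anomaly = 133.48 − (256.48) = -123.00 mGal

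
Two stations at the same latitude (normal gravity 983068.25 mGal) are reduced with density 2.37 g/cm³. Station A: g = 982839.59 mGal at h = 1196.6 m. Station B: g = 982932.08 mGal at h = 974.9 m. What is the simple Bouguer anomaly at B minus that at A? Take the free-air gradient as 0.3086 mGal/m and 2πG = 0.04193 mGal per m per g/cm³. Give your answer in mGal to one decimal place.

Δg_SB(A) = 982839.59 − 983068.25 + 0.3086×1196.6 − 0.04193×2.37×1196.6 = 21.70 mGal
Δg_SB(B) = 982932.08 − 983068.25 + 0.3086×974.9 − 0.04193×2.37×974.9 = 67.80 mGal
Difference = 67.80 − (21.70) = 46.10 mGal

46.1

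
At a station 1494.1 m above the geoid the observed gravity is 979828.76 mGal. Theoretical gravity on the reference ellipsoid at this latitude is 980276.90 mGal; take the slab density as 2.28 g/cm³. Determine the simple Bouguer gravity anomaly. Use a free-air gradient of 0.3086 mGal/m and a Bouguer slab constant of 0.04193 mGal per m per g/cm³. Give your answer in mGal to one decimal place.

Free-air correction = 0.3086 × 1494.1 = 461.08 mGal
Free-air anomaly = 979828.76 − 980276.90 + (461.08) = 12.94 mGal
Bouguer slab correction = 0.04193 × 2.28 × 1494.1 = 142.84 mGal
Simple Bouguer anomaly = 12.94 − (142.84) = -129.90 mGal

-129.9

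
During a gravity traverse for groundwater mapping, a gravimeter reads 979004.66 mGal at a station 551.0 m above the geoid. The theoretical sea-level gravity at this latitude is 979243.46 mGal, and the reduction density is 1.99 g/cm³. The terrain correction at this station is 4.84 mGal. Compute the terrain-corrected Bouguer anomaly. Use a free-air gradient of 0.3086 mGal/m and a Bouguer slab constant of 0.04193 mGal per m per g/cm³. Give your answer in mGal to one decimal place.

Free-air correction = 0.3086 × 551.0 = 170.04 mGal
Free-air anomaly = 979004.66 − 979243.46 + (170.04) = -68.76 mGal
Bouguer slab correction = 0.04193 × 1.99 × 551.0 = 45.98 mGal
Simple Bouguer anomaly = -68.76 − (45.98) = -114.74 mGal
Complete Bouguer anomaly = -114.74 + 4.84 = -109.90 mGal

-109.9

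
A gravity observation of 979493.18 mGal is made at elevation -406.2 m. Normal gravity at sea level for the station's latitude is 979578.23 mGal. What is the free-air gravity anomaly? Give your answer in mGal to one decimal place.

Free-air correction = 0.3086 × -406.2 = -125.35 mGal
Free-air anomaly = 979493.18 − 979578.23 + (-125.35) = -210.40 mGal

-210.4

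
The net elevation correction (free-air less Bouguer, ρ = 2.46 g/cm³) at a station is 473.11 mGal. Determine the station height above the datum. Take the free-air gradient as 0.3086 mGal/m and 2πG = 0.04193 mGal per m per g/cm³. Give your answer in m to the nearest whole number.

2303

Combined gradient = 0.3086 − 0.04193 × 2.46 = 0.2054522 mGal/m
h = 473.11 / 0.2054522 = 2302.77 m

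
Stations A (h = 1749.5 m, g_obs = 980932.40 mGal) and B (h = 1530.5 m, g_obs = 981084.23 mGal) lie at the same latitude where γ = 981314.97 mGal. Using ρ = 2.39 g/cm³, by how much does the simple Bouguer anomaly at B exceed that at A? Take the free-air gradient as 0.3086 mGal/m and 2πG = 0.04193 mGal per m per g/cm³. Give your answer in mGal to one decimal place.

106.2

Δg_SB(A) = 980932.40 − 981314.97 + 0.3086×1749.5 − 0.04193×2.39×1749.5 = -18.00 mGal
Δg_SB(B) = 981084.23 − 981314.97 + 0.3086×1530.5 − 0.04193×2.39×1530.5 = 88.20 mGal
Difference = 88.20 − (-18.00) = 106.20 mGal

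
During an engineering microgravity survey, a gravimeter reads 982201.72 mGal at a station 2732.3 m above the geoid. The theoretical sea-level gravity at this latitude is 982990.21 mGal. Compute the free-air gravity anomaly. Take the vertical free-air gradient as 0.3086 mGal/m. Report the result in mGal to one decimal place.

Free-air correction = 0.3086 × 2732.3 = 843.19 mGal
Free-air anomaly = 982201.72 − 982990.21 + (843.19) = 54.70 mGal

54.7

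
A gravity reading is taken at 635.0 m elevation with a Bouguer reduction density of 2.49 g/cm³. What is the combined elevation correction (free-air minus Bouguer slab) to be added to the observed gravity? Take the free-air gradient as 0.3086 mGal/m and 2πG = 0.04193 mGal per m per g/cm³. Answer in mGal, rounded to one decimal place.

Combined gradient = 0.3086 − 0.04193 × 2.49 = 0.2041943 mGal/m
Combined elevation correction = 0.2041943 × 635.0 = 129.7 mGal

129.7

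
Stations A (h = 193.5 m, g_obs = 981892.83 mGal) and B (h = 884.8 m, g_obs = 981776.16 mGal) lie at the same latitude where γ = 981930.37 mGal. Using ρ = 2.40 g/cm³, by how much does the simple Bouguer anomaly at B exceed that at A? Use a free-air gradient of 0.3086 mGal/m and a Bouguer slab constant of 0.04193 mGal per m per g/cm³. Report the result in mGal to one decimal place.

Δg_SB(A) = 981892.83 − 981930.37 + 0.3086×193.5 − 0.04193×2.40×193.5 = 2.70 mGal
Δg_SB(B) = 981776.16 − 981930.37 + 0.3086×884.8 − 0.04193×2.40×884.8 = 29.80 mGal
Difference = 29.80 − (2.70) = 27.10 mGal

27.1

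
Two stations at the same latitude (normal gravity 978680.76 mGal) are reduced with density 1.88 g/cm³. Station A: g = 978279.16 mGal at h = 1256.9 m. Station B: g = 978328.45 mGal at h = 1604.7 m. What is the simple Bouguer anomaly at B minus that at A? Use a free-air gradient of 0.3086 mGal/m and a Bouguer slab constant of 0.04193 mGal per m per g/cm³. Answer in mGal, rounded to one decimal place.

Δg_SB(A) = 978279.16 − 978680.76 + 0.3086×1256.9 − 0.04193×1.88×1256.9 = -112.80 mGal
Δg_SB(B) = 978328.45 − 978680.76 + 0.3086×1604.7 − 0.04193×1.88×1604.7 = 16.40 mGal
Difference = 16.40 − (-112.80) = 129.20 mGal

129.2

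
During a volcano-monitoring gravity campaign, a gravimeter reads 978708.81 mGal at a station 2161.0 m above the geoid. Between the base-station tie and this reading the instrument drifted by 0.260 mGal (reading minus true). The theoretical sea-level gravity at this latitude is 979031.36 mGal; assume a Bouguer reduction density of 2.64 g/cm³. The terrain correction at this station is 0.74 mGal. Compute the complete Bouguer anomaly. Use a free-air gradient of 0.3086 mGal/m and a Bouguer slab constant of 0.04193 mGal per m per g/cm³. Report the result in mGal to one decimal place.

105.6

Drift-corrected reading = 978708.81 − (0.260) = 978708.550 mGal
Free-air correction = 0.3086 × 2161.0 = 666.88 mGal
Free-air anomaly = 978708.550 − 979031.36 + (666.88) = 344.070 mGal
Bouguer slab correction = 0.04193 × 2.64 × 2161.0 = 239.21 mGal
Simple Bouguer anomaly = 344.070 − (239.21) = 104.860 mGal
Complete Bouguer anomaly = 104.860 + 0.74 = 105.600 mGal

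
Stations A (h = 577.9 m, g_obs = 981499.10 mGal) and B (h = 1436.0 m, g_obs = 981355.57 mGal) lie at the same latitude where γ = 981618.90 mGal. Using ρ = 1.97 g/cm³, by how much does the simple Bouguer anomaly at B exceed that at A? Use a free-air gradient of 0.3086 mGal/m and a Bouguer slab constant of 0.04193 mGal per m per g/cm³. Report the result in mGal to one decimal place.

50.4

Δg_SB(A) = 981499.10 − 981618.90 + 0.3086×577.9 − 0.04193×1.97×577.9 = 10.80 mGal
Δg_SB(B) = 981355.57 − 981618.90 + 0.3086×1436.0 − 0.04193×1.97×1436.0 = 61.20 mGal
Difference = 61.20 − (10.80) = 50.40 mGal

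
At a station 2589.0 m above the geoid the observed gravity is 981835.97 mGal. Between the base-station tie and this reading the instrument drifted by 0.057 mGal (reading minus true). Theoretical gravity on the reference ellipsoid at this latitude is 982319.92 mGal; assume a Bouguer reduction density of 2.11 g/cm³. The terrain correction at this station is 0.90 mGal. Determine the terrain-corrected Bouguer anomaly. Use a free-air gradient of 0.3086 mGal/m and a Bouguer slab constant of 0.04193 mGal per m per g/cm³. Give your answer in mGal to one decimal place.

Drift-corrected reading = 981835.97 − (0.057) = 981835.913 mGal
Free-air correction = 0.3086 × 2589.0 = 798.97 mGal
Free-air anomaly = 981835.913 − 982319.92 + (798.97) = 314.963 mGal
Bouguer slab correction = 0.04193 × 2.11 × 2589.0 = 229.05 mGal
Simple Bouguer anomaly = 314.963 − (229.05) = 85.913 mGal
Complete Bouguer anomaly = 85.913 + 0.90 = 86.813 mGal

86.8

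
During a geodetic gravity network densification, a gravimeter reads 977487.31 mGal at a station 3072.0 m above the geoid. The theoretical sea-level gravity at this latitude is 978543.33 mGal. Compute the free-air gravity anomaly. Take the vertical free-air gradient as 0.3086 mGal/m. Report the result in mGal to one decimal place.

-108.0

Free-air correction = 0.3086 × 3072.0 = 948.02 mGal
Free-air anomaly = 977487.31 − 978543.33 + (948.02) = -108.00 mGal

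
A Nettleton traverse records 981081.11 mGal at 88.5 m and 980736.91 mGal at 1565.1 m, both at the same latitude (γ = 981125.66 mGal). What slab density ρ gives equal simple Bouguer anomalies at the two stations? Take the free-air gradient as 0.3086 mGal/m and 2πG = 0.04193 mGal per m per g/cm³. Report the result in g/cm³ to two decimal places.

Δg_obs = 980736.91 − 981081.11 = -344.20 mGal over Δh = 1565.1 − 88.5 = 1476.6 m
Equal Bouguer anomalies ⇒ Δg_obs + (0.3086 − 0.04193ρ)·Δh = 0
0.3086 − 0.04193ρ = −Δg_obs/Δh = 0.23310
ρ = (0.3086 − 0.23310) / 0.04193 = 1.80 g/cm³

1.80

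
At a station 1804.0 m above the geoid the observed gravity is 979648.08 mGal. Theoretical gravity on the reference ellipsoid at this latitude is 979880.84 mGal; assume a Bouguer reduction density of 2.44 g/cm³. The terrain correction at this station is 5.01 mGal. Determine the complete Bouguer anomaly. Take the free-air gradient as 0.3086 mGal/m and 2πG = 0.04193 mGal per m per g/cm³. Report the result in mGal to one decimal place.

Free-air correction = 0.3086 × 1804.0 = 556.71 mGal
Free-air anomaly = 979648.08 − 979880.84 + (556.71) = 323.95 mGal
Bouguer slab correction = 0.04193 × 2.44 × 1804.0 = 184.57 mGal
Simple Bouguer anomaly = 323.95 − (184.57) = 139.38 mGal
Complete Bouguer anomaly = 139.38 + 5.01 = 144.39 mGal

144.4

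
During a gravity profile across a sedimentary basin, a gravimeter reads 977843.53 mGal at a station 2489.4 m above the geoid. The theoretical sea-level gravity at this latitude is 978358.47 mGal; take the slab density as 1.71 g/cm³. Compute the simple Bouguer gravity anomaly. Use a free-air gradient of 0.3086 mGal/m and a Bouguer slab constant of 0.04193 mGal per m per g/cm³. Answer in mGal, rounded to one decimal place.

74.8

Free-air correction = 0.3086 × 2489.4 = 768.23 mGal
Free-air anomaly = 977843.53 − 978358.47 + (768.23) = 253.29 mGal
Bouguer slab correction = 0.04193 × 1.71 × 2489.4 = 178.49 mGal
Simple Bouguer anomaly = 253.29 − (178.49) = 74.80 mGal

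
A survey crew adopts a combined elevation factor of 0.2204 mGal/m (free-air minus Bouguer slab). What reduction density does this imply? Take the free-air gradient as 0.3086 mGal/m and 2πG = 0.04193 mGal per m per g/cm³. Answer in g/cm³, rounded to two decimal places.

2.10

0.2204 = 0.3086 − 0.04193 × ρ
ρ = (0.3086 − 0.2204) / 0.04193 = 2.10 g/cm³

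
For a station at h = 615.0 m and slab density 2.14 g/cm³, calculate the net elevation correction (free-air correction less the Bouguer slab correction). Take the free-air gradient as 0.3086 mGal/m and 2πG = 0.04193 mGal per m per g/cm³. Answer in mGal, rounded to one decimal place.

134.6

Combined gradient = 0.3086 − 0.04193 × 2.14 = 0.2188698 mGal/m
Combined elevation correction = 0.2188698 × 615.0 = 134.6 mGal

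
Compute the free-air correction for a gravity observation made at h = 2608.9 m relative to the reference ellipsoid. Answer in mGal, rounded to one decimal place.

805.1

Free-air correction = 0.3086 × 2608.9 = 805.1 mGal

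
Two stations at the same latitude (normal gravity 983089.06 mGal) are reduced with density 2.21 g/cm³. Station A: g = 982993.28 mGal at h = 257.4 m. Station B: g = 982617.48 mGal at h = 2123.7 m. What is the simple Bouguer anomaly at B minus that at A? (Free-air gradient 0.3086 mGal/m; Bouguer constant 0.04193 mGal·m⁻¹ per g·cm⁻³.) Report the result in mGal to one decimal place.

Δg_SB(A) = 982993.28 − 983089.06 + 0.3086×257.4 − 0.04193×2.21×257.4 = -40.20 mGal
Δg_SB(B) = 982617.48 − 983089.06 + 0.3086×2123.7 − 0.04193×2.21×2123.7 = -13.00 mGal
Difference = -13.00 − (-40.20) = 27.20 mGal

27.2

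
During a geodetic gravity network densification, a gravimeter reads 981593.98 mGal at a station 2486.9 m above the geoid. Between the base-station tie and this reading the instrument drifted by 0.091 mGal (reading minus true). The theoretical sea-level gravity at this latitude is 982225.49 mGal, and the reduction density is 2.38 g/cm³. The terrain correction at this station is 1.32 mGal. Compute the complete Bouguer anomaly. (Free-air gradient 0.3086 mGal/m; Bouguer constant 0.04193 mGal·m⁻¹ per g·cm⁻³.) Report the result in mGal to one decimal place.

Drift-corrected reading = 981593.98 − (0.091) = 981593.889 mGal
Free-air correction = 0.3086 × 2486.9 = 767.46 mGal
Free-air anomaly = 981593.889 − 982225.49 + (767.46) = 135.859 mGal
Bouguer slab correction = 0.04193 × 2.38 × 2486.9 = 248.18 mGal
Simple Bouguer anomaly = 135.859 − (248.18) = -112.321 mGal
Complete Bouguer anomaly = -112.321 + 1.32 = -111.001 mGal

-111.0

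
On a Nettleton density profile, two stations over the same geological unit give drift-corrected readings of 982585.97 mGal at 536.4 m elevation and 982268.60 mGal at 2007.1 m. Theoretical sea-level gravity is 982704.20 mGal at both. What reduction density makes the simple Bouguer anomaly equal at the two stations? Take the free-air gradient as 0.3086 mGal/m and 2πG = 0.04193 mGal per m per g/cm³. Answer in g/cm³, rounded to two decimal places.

2.21

Δg_obs = 982268.60 − 982585.97 = -317.37 mGal over Δh = 2007.1 − 536.4 = 1470.7 m
Equal Bouguer anomalies ⇒ Δg_obs + (0.3086 − 0.04193ρ)·Δh = 0
0.3086 − 0.04193ρ = −Δg_obs/Δh = 0.21580
ρ = (0.3086 − 0.21580) / 0.04193 = 2.21 g/cm³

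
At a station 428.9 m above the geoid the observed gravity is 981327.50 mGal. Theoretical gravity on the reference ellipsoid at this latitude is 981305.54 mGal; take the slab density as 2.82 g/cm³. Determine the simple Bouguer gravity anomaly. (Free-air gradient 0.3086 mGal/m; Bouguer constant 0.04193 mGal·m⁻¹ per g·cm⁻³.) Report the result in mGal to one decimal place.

Free-air correction = 0.3086 × 428.9 = 132.36 mGal
Free-air anomaly = 981327.50 − 981305.54 + (132.36) = 154.32 mGal
Bouguer slab correction = 0.04193 × 2.82 × 428.9 = 50.71 mGal
Simple Bouguer anomaly = 154.32 − (50.71) = 103.61 mGal

103.6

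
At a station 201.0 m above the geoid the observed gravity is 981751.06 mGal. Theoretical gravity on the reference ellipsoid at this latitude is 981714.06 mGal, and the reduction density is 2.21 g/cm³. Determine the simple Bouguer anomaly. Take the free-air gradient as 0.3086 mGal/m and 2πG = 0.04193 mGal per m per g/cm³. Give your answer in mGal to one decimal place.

Free-air correction = 0.3086 × 201.0 = 62.03 mGal
Free-air anomaly = 981751.06 − 981714.06 + (62.03) = 99.03 mGal
Bouguer slab correction = 0.04193 × 2.21 × 201.0 = 18.63 mGal
Simple Bouguer anomaly = 99.03 − (18.63) = 80.40 mGal

80.4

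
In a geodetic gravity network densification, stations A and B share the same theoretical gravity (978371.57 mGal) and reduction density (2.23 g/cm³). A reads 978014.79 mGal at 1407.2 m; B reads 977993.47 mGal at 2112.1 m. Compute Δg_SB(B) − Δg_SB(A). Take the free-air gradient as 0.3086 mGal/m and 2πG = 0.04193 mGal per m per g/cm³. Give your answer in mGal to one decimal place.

Δg_SB(A) = 978014.79 − 978371.57 + 0.3086×1407.2 − 0.04193×2.23×1407.2 = -54.10 mGal
Δg_SB(B) = 977993.47 − 978371.57 + 0.3086×2112.1 − 0.04193×2.23×2112.1 = 76.20 mGal
Difference = 76.20 − (-54.10) = 130.30 mGal

130.3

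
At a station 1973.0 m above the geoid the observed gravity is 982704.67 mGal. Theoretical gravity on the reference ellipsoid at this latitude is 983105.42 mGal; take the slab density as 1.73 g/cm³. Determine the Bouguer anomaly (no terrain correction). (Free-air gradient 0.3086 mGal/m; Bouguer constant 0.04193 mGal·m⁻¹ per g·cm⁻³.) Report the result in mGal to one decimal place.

Free-air correction = 0.3086 × 1973.0 = 608.87 mGal
Free-air anomaly = 982704.67 − 983105.42 + (608.87) = 208.12 mGal
Bouguer slab correction = 0.04193 × 1.73 × 1973.0 = 143.12 mGal
Simple Bouguer anomaly = 208.12 − (143.12) = 65.00 mGal

65.0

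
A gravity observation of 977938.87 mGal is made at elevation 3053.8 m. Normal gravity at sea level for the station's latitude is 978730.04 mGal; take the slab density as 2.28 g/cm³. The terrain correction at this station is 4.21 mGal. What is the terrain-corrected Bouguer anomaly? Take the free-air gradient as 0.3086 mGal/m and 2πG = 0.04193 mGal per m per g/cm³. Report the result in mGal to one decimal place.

Free-air correction = 0.3086 × 3053.8 = 942.40 mGal
Free-air anomaly = 977938.87 − 978730.04 + (942.40) = 151.23 mGal
Bouguer slab correction = 0.04193 × 2.28 × 3053.8 = 291.94 mGal
Simple Bouguer anomaly = 151.23 − (291.94) = -140.71 mGal
Complete Bouguer anomaly = -140.71 + 4.21 = -136.50 mGal

-136.5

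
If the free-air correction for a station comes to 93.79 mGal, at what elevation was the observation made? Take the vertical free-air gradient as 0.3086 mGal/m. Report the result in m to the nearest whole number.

304

h = 93.79 / 0.3086 = 303.92 m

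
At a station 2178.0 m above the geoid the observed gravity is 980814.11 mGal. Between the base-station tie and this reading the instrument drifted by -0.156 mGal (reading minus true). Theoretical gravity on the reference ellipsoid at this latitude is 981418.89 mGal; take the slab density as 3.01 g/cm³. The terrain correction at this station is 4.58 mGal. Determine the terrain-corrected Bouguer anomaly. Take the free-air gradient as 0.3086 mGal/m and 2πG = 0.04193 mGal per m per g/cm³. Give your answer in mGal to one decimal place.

-202.8

Drift-corrected reading = 980814.11 − (-0.156) = 980814.266 mGal
Free-air correction = 0.3086 × 2178.0 = 672.13 mGal
Free-air anomaly = 980814.266 − 981418.89 + (672.13) = 67.506 mGal
Bouguer slab correction = 0.04193 × 3.01 × 2178.0 = 274.88 mGal
Simple Bouguer anomaly = 67.506 − (274.88) = -207.374 mGal
Complete Bouguer anomaly = -207.374 + 4.58 = -202.794 mGal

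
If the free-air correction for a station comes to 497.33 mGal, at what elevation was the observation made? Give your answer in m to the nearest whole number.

h = 497.33 / 0.3086 = 1611.57 m

1612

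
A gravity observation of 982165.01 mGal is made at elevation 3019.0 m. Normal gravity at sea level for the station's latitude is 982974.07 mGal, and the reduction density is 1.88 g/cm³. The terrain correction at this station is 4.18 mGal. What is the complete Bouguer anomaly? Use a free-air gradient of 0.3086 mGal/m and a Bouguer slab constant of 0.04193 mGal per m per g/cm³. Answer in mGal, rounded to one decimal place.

Free-air correction = 0.3086 × 3019.0 = 931.66 mGal
Free-air anomaly = 982165.01 − 982974.07 + (931.66) = 122.60 mGal
Bouguer slab correction = 0.04193 × 1.88 × 3019.0 = 237.98 mGal
Simple Bouguer anomaly = 122.60 − (237.98) = -115.38 mGal
Complete Bouguer anomaly = -115.38 + 4.18 = -111.20 mGal

-111.2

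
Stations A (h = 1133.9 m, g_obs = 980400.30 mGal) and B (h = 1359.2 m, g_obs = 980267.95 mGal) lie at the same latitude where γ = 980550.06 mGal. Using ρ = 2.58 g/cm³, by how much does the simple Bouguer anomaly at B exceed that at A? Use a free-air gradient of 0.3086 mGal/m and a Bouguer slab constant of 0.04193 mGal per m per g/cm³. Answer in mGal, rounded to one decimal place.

Δg_SB(A) = 980400.30 − 980550.06 + 0.3086×1133.9 − 0.04193×2.58×1133.9 = 77.50 mGal
Δg_SB(B) = 980267.95 − 980550.06 + 0.3086×1359.2 − 0.04193×2.58×1359.2 = -9.70 mGal
Difference = -9.70 − (77.50) = -87.20 mGal

-87.2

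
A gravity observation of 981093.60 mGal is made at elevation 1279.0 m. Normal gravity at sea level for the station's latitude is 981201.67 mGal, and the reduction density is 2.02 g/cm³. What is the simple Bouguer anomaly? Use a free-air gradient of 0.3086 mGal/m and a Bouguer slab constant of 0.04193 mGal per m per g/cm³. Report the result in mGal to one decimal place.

178.3

Free-air correction = 0.3086 × 1279.0 = 394.70 mGal
Free-air anomaly = 981093.60 − 981201.67 + (394.70) = 286.63 mGal
Bouguer slab correction = 0.04193 × 2.02 × 1279.0 = 108.33 mGal
Simple Bouguer anomaly = 286.63 − (108.33) = 178.30 mGal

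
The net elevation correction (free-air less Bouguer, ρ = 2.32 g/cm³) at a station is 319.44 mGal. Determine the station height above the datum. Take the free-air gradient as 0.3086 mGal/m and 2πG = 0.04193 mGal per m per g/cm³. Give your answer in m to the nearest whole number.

1512

Combined gradient = 0.3086 − 0.04193 × 2.32 = 0.2113224 mGal/m
h = 319.44 / 0.2113224 = 1511.62 m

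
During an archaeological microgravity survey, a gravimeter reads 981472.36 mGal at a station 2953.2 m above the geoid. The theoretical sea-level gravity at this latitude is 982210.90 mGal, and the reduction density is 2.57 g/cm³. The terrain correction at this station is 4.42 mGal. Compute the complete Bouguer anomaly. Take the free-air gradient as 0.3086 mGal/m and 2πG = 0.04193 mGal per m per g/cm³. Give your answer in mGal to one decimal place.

-141.0

Free-air correction = 0.3086 × 2953.2 = 911.36 mGal
Free-air anomaly = 981472.36 − 982210.90 + (911.36) = 172.82 mGal
Bouguer slab correction = 0.04193 × 2.57 × 2953.2 = 318.24 mGal
Simple Bouguer anomaly = 172.82 − (318.24) = -145.42 mGal
Complete Bouguer anomaly = -145.42 + 4.42 = -141.00 mGal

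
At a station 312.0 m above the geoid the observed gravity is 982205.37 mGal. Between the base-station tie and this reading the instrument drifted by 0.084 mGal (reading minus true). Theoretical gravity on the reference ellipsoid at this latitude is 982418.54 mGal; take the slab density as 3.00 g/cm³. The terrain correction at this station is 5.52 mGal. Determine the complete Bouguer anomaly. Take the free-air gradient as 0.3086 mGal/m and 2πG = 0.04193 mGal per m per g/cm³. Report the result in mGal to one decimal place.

Drift-corrected reading = 982205.37 − (0.084) = 982205.286 mGal
Free-air correction = 0.3086 × 312.0 = 96.28 mGal
Free-air anomaly = 982205.286 − 982418.54 + (96.28) = -116.974 mGal
Bouguer slab correction = 0.04193 × 3.00 × 312.0 = 39.25 mGal
Simple Bouguer anomaly = -116.974 − (39.25) = -156.224 mGal
Complete Bouguer anomaly = -156.224 + 5.52 = -150.704 mGal

-150.7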